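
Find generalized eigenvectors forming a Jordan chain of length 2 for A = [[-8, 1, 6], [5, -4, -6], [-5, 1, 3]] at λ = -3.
We seek v_1 ∈ ker((A + 3I)^2) \ ker(A + 3I), then set v_{i+1} = (A + 3I) v_i.

One such chain is v_1 = [[2, -7, 3]]^T, v_2 = [[1, -1, 1]]^T. Check: (A + 3I) v_2 = [[0, 0, 0]]^T = 0.

v_1 = [[2, -7, 3]]^T, v_2 = [[1, -1, 1]]^T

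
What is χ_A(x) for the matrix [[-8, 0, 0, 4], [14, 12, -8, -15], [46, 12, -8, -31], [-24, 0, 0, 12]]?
χ_A(x) = x^2(x - 4)^2

xI - A = [[x + 8, 0, 0, -4], [-14, x - 12, 8, 15], [-46, -12, x + 8, 31], [24, 0, 0, x - 12]].

Expanding det(xI - A) along the first row:
det(xI - A) = + (x + 8)·det([[x - 12, 8, 15], [-12, x + 8, 31], [0, 0, x - 12]]) - (0)·det([[-14, 8, 15], [-46, x + 8, 31], [24, 0, x - 12]]) + (0)·det([[-14, x - 12, 15], [-46, -12, 31], [24, 0, x - 12]]) - (-4)·det([[-14, x - 12, 8], [-46, -12, x + 8], [24, 0, 0]]).

Evaluating gives χ_A(x) = x^4 - 8x^3 + 16x^2 = x^2(x - 4)^2.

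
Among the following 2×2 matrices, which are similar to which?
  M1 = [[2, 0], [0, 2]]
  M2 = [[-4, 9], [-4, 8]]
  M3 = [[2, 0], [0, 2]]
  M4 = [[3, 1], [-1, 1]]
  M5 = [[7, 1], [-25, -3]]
Characteristic polynomials: χ_{M1} = (x - 2)^2, χ_{M2} = (x - 2)^2, χ_{M3} = (x - 2)^2, χ_{M4} = (x - 2)^2, χ_{M5} = (x - 2)^2.

{M1, M3}: invariant factors x - 2, x - 2.

{M2, M4, M5}: invariant factors (x - 2)^2.

Matrices are similar if and only if their invariant-factor lists agree; the partition into similarity classes is {M1, M3}, {M2, M4, M5}.

2 classes: {M1, M3}, {M2, M4, M5}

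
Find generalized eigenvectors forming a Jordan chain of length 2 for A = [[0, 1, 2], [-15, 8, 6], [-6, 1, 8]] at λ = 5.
v_1 = [[0, 1, 0]]^T, v_2 = [[1, 3, 1]]^T

We seek v_1 ∈ ker((A - 5I)^2) \ ker(A - 5I), then set v_{i+1} = (A - 5I) v_i.

One such chain is v_1 = [[0, 1, 0]]^T, v_2 = [[1, 3, 1]]^T. Check: (A - 5I) v_2 = [[0, 0, 0]]^T = 0.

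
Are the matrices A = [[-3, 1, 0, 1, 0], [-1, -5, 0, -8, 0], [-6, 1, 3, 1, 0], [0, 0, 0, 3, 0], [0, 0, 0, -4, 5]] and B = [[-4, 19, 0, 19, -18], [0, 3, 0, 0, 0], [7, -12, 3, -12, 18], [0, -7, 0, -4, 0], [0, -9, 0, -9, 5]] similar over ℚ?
Two matrices over a field are similar if and only if they have the same invariant factors.

Both A and B have characteristic polynomial (x - 5)(x - 3)^2(x + 4)^2 and minimal polynomial (x - 5)(x - 3)(x + 4)^2. Computing further, both have invariant factors x - 3, (x - 5)(x - 3)(x + 4)^2. Hence A and B are similar.

Yes.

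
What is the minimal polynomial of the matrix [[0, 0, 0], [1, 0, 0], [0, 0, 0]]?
m_A(x) = x^2

The characteristic polynomial factors as x^3. The minimal polynomial is ∏(x - λ)^{k_λ} where k_λ is the size of the largest Jordan block at λ.

For λ = 0: rank(A) = 1, and the largest Jordan block has size 2 (the smallest k with rank(A^k) = rank(A^(k+1))).

So m_A(x) = x^2.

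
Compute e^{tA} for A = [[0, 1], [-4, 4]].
A has Jordan form J = [[2, 1], [0, 2]] with A = PJP^{-1}, so e^{tA} = P e^{tJ} P^{-1}.

For a Jordan block J_k(λ), e^{tJ_k(λ)} = e^{λt} · (I + tN + t^2 N^2/2! + ... + t^{k-1} N^{k-1}/(k-1)!) where N is the nilpotent superdiagonal part.

Assembling the blocks and conjugating back gives the entries of e^{tA} as shown above.

e^{tA} = [[(1 - 2*t)*e^{2*t}, t*e^{2*t}], [-4*t*e^{2*t}, (2*t + 1)*e^{2*t}]]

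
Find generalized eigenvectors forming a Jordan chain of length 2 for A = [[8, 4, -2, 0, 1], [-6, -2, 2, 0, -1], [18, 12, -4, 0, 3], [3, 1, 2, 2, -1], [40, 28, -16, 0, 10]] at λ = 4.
v_1 = [[1, -1, 3, 0, 7]]^T, v_2 = [[1, -1, 3, 1, 6]]^T

We seek v_1 ∈ ker((A - 4I)^2) \ ker(A - 4I), then set v_{i+1} = (A - 4I) v_i.

One such chain is v_1 = [[1, -1, 3, 0, 7]]^T, v_2 = [[1, -1, 3, 1, 6]]^T. Check: (A - 4I) v_2 = [[0, 0, 0, 0, 0]]^T = 0.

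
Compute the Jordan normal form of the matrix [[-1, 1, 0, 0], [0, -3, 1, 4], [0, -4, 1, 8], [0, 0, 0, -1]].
J = [[-1, 1, 0, 0], [0, -1, 1, 0], [0, 0, -1, 0], [0, 0, 0, -1]]

The characteristic polynomial is det(xI - A) = (x + 1)^4, so the eigenvalues are -1 (algebraic multiplicity 4).

For λ = -1: rank(A + I) = 2, rank((A + I)^2) = 1, rank((A + I)^3) = 0. The eigenspace has dimension 4 - 2 = 2, so there are 2 Jordan blocks; the rank sequence gives block sizes [3, 1].

Assembling the blocks gives the Jordan form J above.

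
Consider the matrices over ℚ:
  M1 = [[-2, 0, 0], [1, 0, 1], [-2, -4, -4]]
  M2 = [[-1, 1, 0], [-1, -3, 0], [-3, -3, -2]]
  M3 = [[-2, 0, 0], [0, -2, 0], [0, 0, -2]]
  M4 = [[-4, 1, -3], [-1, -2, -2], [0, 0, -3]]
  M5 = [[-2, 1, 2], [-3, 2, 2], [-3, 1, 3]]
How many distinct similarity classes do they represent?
Characteristic polynomials: χ_{M1} = (x + 2)^3, χ_{M2} = (x + 2)^3, χ_{M3} = (x + 2)^3, χ_{M4} = (x + 3)^3, χ_{M5} = (x - 1)^3.

{M1, M2}: invariant factors x + 2, (x + 2)^2.

{M3}: invariant factors x + 2, x + 2, x + 2.

{M4}: invariant factors (x + 3)^3.

{M5}: invariant factors x - 1, (x - 1)^2.

Matrices are similar if and only if their invariant-factor lists agree; the partition into similarity classes is {M1, M2}, {M3}, {M4}, {M5}.

4 classes: {M1, M2}, {M3}, {M4}, {M5}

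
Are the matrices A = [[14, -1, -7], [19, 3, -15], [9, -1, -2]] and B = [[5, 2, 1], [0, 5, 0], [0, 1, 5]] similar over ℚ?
Two matrices over a field are similar if and only if they have the same invariant factors.

Both A and B have characteristic polynomial (x - 5)^3 and minimal polynomial (x - 5)^3. Computing further, both have invariant factors (x - 5)^3. Hence A and B are similar.

Yes.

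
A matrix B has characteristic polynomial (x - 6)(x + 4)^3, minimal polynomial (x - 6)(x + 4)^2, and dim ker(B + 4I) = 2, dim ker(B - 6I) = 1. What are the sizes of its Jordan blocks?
λ = -4: algebraic multiplicity 3 (exponent in χ_B), largest block size 2 (exponent in m_B), 2 blocks (geometric multiplicity). These force block sizes [2, 1].
λ = 6: algebraic multiplicity 1 (exponent in χ_B), largest block size 1 (exponent in m_B), 1 block (geometric multiplicity). This forces block sizes [1].

Jordan blocks: (-4, 2), (-4, 1), (6, 1)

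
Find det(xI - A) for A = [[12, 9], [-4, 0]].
xI - A = [[x - 12, -9], [4, x]].

Expanding det(xI - A) along the first row:
det(xI - A) = + (x - 12)·det([[x]]) - (-9)·det([[4]]).

Evaluating gives χ_A(x) = x^2 - 12x + 36 = (x - 6)^2.

χ_A(x) = (x - 6)^2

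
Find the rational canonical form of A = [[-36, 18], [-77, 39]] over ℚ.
The invariant factors of A (the non-unit diagonal entries of the Smith normal form of xI - A over ℚ[x]) are (x - 6)(x + 3), each dividing the next. The characteristic polynomial is their product, (x - 6)(x + 3).

The rational canonical form is the block-diagonal matrix of companion matrices C(f_i):
R = [[0, 18], [1, 3]].

R = [[0, 18], [1, 3]]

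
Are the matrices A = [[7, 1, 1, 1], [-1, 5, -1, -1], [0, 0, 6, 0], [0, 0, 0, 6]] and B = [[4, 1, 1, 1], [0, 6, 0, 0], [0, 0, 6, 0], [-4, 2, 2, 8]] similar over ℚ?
Two matrices over a field are similar if and only if they have the same invariant factors.

Both A and B have characteristic polynomial (x - 6)^4 and minimal polynomial (x - 6)^2. Computing further, both have invariant factors x - 6, x - 6, (x - 6)^2. Hence A and B are similar.

Yes.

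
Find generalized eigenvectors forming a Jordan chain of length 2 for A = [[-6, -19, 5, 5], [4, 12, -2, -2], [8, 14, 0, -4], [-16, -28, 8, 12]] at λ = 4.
We seek v_1 ∈ ker((A - 4I)^2) \ ker(A - 4I), then set v_{i+1} = (A - 4I) v_i.

One such chain is v_1 = [[-2, 1, 1, -1]]^T, v_2 = [[1, 0, -2, 4]]^T. Check: (A - 4I) v_2 = [[0, 0, 0, 0]]^T = 0.

v_1 = [[-2, 1, 1, -1]]^T, v_2 = [[1, 0, -2, 4]]^T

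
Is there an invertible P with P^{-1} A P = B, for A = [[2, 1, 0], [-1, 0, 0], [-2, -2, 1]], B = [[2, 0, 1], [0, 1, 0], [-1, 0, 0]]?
Yes.

Two matrices over a field are similar if and only if they have the same invariant factors.

Both A and B have characteristic polynomial (x - 1)^3 and minimal polynomial (x - 1)^2. Computing further, both have invariant factors x - 1, (x - 1)^2. Hence A and B are similar.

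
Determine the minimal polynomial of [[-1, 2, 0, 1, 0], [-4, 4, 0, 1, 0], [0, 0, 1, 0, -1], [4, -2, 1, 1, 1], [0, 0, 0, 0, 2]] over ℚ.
The characteristic polynomial factors as (x - 2)^2(x - 1)^3. The minimal polynomial is ∏(x - λ)^{k_λ} where k_λ is the size of the largest Jordan block at λ.

For λ = 1: rank(A - I) = 4, and the largest Jordan block has size 3 (the smallest k with rank((A - I)^k) = rank((A - I)^(k+1))).
For λ = 2: rank(A - 2I) = 3, and the largest Jordan block has size 1 (the smallest k with rank((A - 2I)^k) = rank((A - 2I)^(k+1))).

So m_A(x) = (x - 2)(x - 1)^3.

m_A(x) = (x - 2)(x - 1)^3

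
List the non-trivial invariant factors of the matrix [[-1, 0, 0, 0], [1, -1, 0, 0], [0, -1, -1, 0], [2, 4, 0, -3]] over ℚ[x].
The Jordan structure of A has elementary divisors (x + 3), (x + 1)^3. Arranging the block sizes at each eigenvalue in decreasing order and taking row products gives the invariant factors.

Invariant factors (smallest first, each dividing the next): (x + 1)^3(x + 3).

Check: the last factor (x + 1)^3(x + 3) is the minimal polynomial, and the product (x + 1)^3(x + 3) is the characteristic polynomial.

(x + 1)^3(x + 3)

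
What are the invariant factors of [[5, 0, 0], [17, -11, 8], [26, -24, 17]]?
(x - 5)^2(x - 1)

The Jordan structure of A has elementary divisors (x - 1), (x - 5)^2. Arranging the block sizes at each eigenvalue in decreasing order and taking row products gives the invariant factors.

Invariant factors (smallest first, each dividing the next): (x - 5)^2(x - 1).

Check: the last factor (x - 5)^2(x - 1) is the minimal polynomial, and the product (x - 5)^2(x - 1) is the characteristic polynomial.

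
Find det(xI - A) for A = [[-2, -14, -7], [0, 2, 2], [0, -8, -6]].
xI - A = [[x + 2, 14, 7], [0, x - 2, -2], [0, 8, x + 6]].

Expanding det(xI - A) along the first row:
det(xI - A) = + (x + 2)·det([[x - 2, -2], [8, x + 6]]) - (14)·det([[0, -2], [0, x + 6]]) + (7)·det([[0, x - 2], [0, 8]]).

Evaluating gives χ_A(x) = x^3 + 6x^2 + 12x + 8 = (x + 2)^3.

χ_A(x) = (x + 2)^3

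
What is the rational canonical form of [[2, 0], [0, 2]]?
R = [[2, 0], [0, 2]]

The invariant factors of A (the non-unit diagonal entries of the Smith normal form of xI - A over ℚ[x]) are x - 2, x - 2, each dividing the next. The characteristic polynomial is their product, (x - 2)^2.

The rational canonical form is the block-diagonal matrix of companion matrices C(f_i):
R = [[2, 0], [0, 2]].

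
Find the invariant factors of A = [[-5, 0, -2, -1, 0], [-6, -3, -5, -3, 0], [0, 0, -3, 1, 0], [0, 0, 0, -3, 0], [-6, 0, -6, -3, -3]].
x + 3, (x + 3)^3(x + 5)

The Jordan structure of A has elementary divisors (x + 5), (x + 3)^3, (x + 3). Arranging the block sizes at each eigenvalue in decreasing order and taking row products gives the invariant factors.

Invariant factors (smallest first, each dividing the next): x + 3, (x + 3)^3(x + 5).

Check: the last factor (x + 3)^3(x + 5) is the minimal polynomial, and the product (x + 3)^4(x + 5) is the characteristic polynomial.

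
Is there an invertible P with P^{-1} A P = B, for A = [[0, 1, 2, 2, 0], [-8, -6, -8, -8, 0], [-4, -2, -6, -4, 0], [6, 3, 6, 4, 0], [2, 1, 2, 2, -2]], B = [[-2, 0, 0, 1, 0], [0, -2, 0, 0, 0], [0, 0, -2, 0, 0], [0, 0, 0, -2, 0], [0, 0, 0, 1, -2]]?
Two matrices over a field are similar if and only if they have the same invariant factors.

Both A and B have characteristic polynomial (x + 2)^5 and minimal polynomial (x + 2)^2. Computing further, both have invariant factors x + 2, x + 2, x + 2, (x + 2)^2. Hence A and B are similar.

Yes.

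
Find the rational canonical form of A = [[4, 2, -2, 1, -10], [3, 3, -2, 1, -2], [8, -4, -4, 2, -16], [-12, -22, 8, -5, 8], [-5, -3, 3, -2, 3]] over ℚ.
The invariant factors of A (the non-unit diagonal entries of the Smith normal form of xI - A over ℚ[x]) are x^2 - x - 4, (x + 1)(x^2 - x - 4), each dividing the next. The characteristic polynomial is their product, (x + 1)(x^2 - x - 4)^2.

The rational canonical form is the block-diagonal matrix of companion matrices C(f_i):
R = [[0, 4, 0, 0, 0], [1, 1, 0, 0, 0], [0, 0, 0, 0, 4], [0, 0, 1, 0, 5], [0, 0, 0, 1, 0]].

Note the characteristic polynomial does not split into linear factors over ℚ, so A has no Jordan form over ℚ; the rational canonical form exists over any field.

R = [[0, 4, 0, 0, 0], [1, 1, 0, 0, 0], [0, 0, 0, 0, 4], [0, 0, 1, 0, 5], [0, 0, 0, 1, 0]]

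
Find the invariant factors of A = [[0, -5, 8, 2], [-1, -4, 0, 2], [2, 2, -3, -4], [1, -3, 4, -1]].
The Jordan structure of A has elementary divisors (x + 3)^2, (x + 3), (x - 1). Arranging the block sizes at each eigenvalue in decreasing order and taking row products gives the invariant factors.

Invariant factors (smallest first, each dividing the next): x + 3, (x - 1)(x + 3)^2.

Check: the last factor (x - 1)(x + 3)^2 is the minimal polynomial, and the product (x - 1)(x + 3)^3 is the characteristic polynomial.

x + 3, (x - 1)(x + 3)^2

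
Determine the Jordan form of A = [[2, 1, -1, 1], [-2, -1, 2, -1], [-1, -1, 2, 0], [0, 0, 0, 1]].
The characteristic polynomial is det(xI - A) = (x - 1)^4, so the eigenvalues are 1 (algebraic multiplicity 4).

For λ = 1: rank(A - I) = 2, rank((A - I)^2) = 0. The eigenspace has dimension 4 - 2 = 2, so there are 2 Jordan blocks; the rank sequence gives block sizes [2, 2].

Assembling the blocks gives the Jordan form J above.

J = [[1, 1, 0, 0], [0, 1, 0, 0], [0, 0, 1, 1], [0, 0, 0, 1]]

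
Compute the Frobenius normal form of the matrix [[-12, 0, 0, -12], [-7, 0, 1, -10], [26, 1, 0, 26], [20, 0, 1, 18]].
The invariant factors of A (the non-unit diagonal entries of the Smith normal form of xI - A over ℚ[x]) are (x - 6)(x - 2)(x + 1)^2, each dividing the next. The characteristic polynomial is their product, (x - 6)(x - 2)(x + 1)^2.

The rational canonical form is the block-diagonal matrix of companion matrices C(f_i):
R = [[0, 0, 0, -12], [1, 0, 0, -16], [0, 1, 0, 3], [0, 0, 1, 6]].

R = [[0, 0, 0, -12], [1, 0, 0, -16], [0, 1, 0, 3], [0, 0, 1, 6]]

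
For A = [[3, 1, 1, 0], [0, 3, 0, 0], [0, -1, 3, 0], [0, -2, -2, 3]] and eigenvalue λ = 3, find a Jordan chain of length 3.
v_1 = [[-1, -1, 1, 0]]^T, v_2 = [[0, 0, 1, 0]]^T, v_3 = [[1, 0, 0, -2]]^T

We seek v_1 ∈ ker((A - 3I)^3) \ ker((A - 3I)^2), then set v_{i+1} = (A - 3I) v_i.

One such chain is v_1 = [[-1, -1, 1, 0]]^T, v_2 = [[0, 0, 1, 0]]^T, v_3 = [[1, 0, 0, -2]]^T. Check: (A - 3I) v_3 = [[0, 0, 0, 0]]^T = 0.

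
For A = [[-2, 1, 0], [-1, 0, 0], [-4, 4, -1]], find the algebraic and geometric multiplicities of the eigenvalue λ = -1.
The characteristic polynomial is (x + 1)^3, so the factor x + 1 appears with exponent 3: the algebraic multiplicity is 3.

rank(A + I) = 1, so the eigenspace has dimension 3 - 1 = 2: the geometric multiplicity is 2.

Since 2 < 3, A is not diagonalizable.

algebraic multiplicity 3, geometric multiplicity 2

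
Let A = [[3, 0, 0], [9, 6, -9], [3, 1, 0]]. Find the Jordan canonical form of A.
J = [[3, 1, 0], [0, 3, 0], [0, 0, 3]]

The characteristic polynomial is det(xI - A) = (x - 3)^3, so the eigenvalues are 3 (algebraic multiplicity 3).

For λ = 3: rank(A - 3I) = 1, rank((A - 3I)^2) = 0. The eigenspace has dimension 3 - 1 = 2, so there are 2 Jordan blocks; the rank sequence gives block sizes [2, 1].

Assembling the blocks gives the Jordan form J above.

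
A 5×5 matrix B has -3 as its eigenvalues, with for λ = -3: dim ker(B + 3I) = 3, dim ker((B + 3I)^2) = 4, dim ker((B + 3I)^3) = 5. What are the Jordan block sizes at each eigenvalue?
Jordan blocks: (-3, 3), (-3, 1), (-3, 1)

λ = -3: successive nullity increments [3, 1, 1] count blocks of size ≥ k; block sizes are [3, 1, 1].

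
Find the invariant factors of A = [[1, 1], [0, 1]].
The Jordan structure of A has elementary divisors (x - 1)^2. Arranging the block sizes at each eigenvalue in decreasing order and taking row products gives the invariant factors.

Invariant factors (smallest first, each dividing the next): (x - 1)^2.

Check: the last factor (x - 1)^2 is the minimal polynomial, and the product (x - 1)^2 is the characteristic polynomial.

(x - 1)^2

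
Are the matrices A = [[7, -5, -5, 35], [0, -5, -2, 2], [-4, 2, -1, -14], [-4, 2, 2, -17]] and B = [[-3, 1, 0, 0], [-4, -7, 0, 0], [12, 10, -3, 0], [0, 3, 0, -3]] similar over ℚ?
Yes.

Two matrices over a field are similar if and only if they have the same invariant factors.

Both A and B have characteristic polynomial (x + 3)^2(x + 5)^2 and minimal polynomial (x + 3)(x + 5)^2. Computing further, both have invariant factors x + 3, (x + 3)(x + 5)^2. Hence A and B are similar.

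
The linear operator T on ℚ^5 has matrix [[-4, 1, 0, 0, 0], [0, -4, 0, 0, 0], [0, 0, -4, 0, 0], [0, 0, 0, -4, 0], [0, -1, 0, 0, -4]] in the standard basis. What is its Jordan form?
J = [[-4, 1, 0, 0, 0], [0, -4, 0, 0, 0], [0, 0, -4, 0, 0], [0, 0, 0, -4, 0], [0, 0, 0, 0, -4]]

The characteristic polynomial is det(xI - A) = (x + 4)^5, so the eigenvalues are -4 (algebraic multiplicity 5).

For λ = -4: rank(A + 4I) = 1, rank((A + 4I)^2) = 0. The eigenspace has dimension 5 - 1 = 4, so there are 4 Jordan blocks; the rank sequence gives block sizes [2, 1, 1, 1].

Assembling the blocks gives the Jordan form J above.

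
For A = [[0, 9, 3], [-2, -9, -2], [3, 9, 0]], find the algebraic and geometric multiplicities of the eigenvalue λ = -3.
The characteristic polynomial is (x + 3)^3, so the factor x + 3 appears with exponent 3: the algebraic multiplicity is 3.

rank(A + 3I) = 1, so the eigenspace has dimension 3 - 1 = 2: the geometric multiplicity is 2.

Since 2 < 3, A is not diagonalizable.

algebraic multiplicity 3, geometric multiplicity 2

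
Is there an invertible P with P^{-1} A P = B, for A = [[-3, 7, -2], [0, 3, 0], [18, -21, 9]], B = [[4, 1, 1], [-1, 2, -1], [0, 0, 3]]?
Two matrices over a field are similar if and only if they have the same invariant factors.

Both A and B have characteristic polynomial (x - 3)^3 and minimal polynomial (x - 3)^2. Computing further, both have invariant factors x - 3, (x - 3)^2. Hence A and B are similar.

Yes.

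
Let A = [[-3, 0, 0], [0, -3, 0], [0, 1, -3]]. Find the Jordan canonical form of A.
The characteristic polynomial is det(xI - A) = (x + 3)^3, so the eigenvalues are -3 (algebraic multiplicity 3).

For λ = -3: rank(A + 3I) = 1, rank((A + 3I)^2) = 0. The eigenspace has dimension 3 - 1 = 2, so there are 2 Jordan blocks; the rank sequence gives block sizes [2, 1].

Assembling the blocks gives the Jordan form J above.

J = [[-3, 1, 0], [0, -3, 0], [0, 0, -3]]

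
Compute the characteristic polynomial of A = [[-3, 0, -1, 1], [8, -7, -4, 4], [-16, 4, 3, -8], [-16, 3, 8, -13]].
χ_A(x) = (x + 5)^4

xI - A = [[x + 3, 0, 1, -1], [-8, x + 7, 4, -4], [16, -4, x - 3, 8], [16, -3, -8, x + 13]].

Expanding det(xI - A) along the first row:
det(xI - A) = + (x + 3)·det([[x + 7, 4, -4], [-4, x - 3, 8], [-3, -8, x + 13]]) - (0)·det([[-8, 4, -4], [16, x - 3, 8], [16, -8, x + 13]]) + (1)·det([[-8, x + 7, -4], [16, -4, 8], [16, -3, x + 13]]) - (-1)·det([[-8, x + 7, 4], [16, -4, x - 3], [16, -3, -8]]).

Evaluating gives χ_A(x) = x^4 + 20x^3 + 150x^2 + 500x + 625 = (x + 5)^4.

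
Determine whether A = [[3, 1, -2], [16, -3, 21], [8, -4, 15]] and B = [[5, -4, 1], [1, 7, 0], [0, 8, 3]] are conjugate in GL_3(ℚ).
Two matrices over a field are similar if and only if they have the same invariant factors.

Both A and B have characteristic polynomial (x - 5)^3 and minimal polynomial (x - 5)^3. Computing further, both have invariant factors (x - 5)^3. Hence A and B are similar.

Yes.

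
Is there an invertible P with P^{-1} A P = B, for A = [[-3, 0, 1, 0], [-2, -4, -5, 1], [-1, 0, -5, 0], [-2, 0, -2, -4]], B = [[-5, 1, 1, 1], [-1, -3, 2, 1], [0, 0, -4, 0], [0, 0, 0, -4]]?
Yes.

Two matrices over a field are similar if and only if they have the same invariant factors.

Both A and B have characteristic polynomial (x + 4)^4 and minimal polynomial (x + 4)^3. Computing further, both have invariant factors x + 4, (x + 4)^3. Hence A and B are similar.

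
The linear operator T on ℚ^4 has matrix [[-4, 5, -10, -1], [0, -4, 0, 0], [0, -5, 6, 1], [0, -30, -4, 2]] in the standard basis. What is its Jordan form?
The characteristic polynomial is det(xI - A) = (x - 4)^2(x + 4)^2, so the eigenvalues are -4 (algebraic multiplicity 2), 4 (algebraic multiplicity 2).

For λ = -4: rank(A + 4I) = 2. The eigenspace has dimension 4 - 2 = 2, so there are 2 Jordan blocks; the rank sequence gives block sizes [1, 1].

For λ = 4: rank(A - 4I) = 3, rank((A - 4I)^2) = 2. The eigenspace has dimension 4 - 3 = 1, so there is 1 Jordan block; the rank sequence gives block sizes [2].

Assembling the blocks gives the Jordan form J above.

J = [[-4, 0, 0, 0], [0, -4, 0, 0], [0, 0, 4, 1], [0, 0, 0, 4]]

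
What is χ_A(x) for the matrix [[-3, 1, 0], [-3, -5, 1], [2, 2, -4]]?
xI - A = [[x + 3, -1, 0], [3, x + 5, -1], [-2, -2, x + 4]].

Expanding det(xI - A) along the first row:
det(xI - A) = + (x + 3)·det([[x + 5, -1], [-2, x + 4]]) - (-1)·det([[3, -1], [-2, x + 4]]) + (0)·det([[3, x + 5], [-2, -2]]).

Evaluating gives χ_A(x) = x^3 + 12x^2 + 48x + 64 = (x + 4)^3.

χ_A(x) = (x + 4)^3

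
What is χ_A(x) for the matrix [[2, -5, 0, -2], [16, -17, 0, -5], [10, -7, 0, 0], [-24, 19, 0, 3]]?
xI - A = [[x - 2, 5, 0, 2], [-16, x + 17, 0, 5], [-10, 7, x, 0], [24, -19, 0, x - 3]].

Expanding det(xI - A) along the first row:
det(xI - A) = + (x - 2)·det([[x + 17, 0, 5], [7, x, 0], [-19, 0, x - 3]]) - (5)·det([[-16, 0, 5], [-10, x, 0], [24, 0, x - 3]]) + (0)·det([[-16, x + 17, 5], [-10, 7, 0], [24, -19, x - 3]]) - (2)·det([[-16, x + 17, 0], [-10, 7, x], [24, -19, 0]]).

Evaluating gives χ_A(x) = x^4 + 12x^3 + 48x^2 + 64x = x(x + 4)^3.

χ_A(x) = x(x + 4)^3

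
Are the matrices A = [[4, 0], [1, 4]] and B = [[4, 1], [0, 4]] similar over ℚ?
Yes.

Two matrices over a field are similar if and only if they have the same invariant factors.

Both A and B have characteristic polynomial (x - 4)^2 and minimal polynomial (x - 4)^2. Computing further, both have invariant factors (x - 4)^2. Hence A and B are similar.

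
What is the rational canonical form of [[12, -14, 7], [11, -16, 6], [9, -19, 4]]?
The invariant factors of A (the non-unit diagonal entries of the Smith normal form of xI - A over ℚ[x]) are x^3 - 3x - 5, each dividing the next. The characteristic polynomial is their product, x^3 - 3x - 5.

The rational canonical form is the block-diagonal matrix of companion matrices C(f_i):
R = [[0, 0, 5], [1, 0, 3], [0, 1, 0]].

Note the characteristic polynomial does not split into linear factors over ℚ, so A has no Jordan form over ℚ; the rational canonical form exists over any field.

R = [[0, 0, 5], [1, 0, 3], [0, 1, 0]]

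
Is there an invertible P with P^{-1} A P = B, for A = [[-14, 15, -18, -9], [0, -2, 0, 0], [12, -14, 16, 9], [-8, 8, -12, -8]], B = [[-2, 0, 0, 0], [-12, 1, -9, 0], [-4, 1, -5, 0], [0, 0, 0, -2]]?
No.

Both have characteristic polynomial (x + 2)^4 and minimal polynomial (x + 2)^2. But rank(A + 2I) = 2 for A while rank(B + 2I) = 1 for B, so the number of Jordan blocks at λ = -2 differs. A and B are not similar.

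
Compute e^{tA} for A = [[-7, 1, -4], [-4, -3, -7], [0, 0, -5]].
A has Jordan form J = [[-5, 1, 0], [0, -5, 1], [0, 0, -5]] with A = PJP^{-1}, so e^{tA} = P e^{tJ} P^{-1}.

For a Jordan block J_k(λ), e^{tJ_k(λ)} = e^{λt} · (I + tN + t^2 N^2/2! + ... + t^{k-1} N^{k-1}/(k-1)!) where N is the nilpotent superdiagonal part.

Assembling the blocks and conjugating back gives the entries of e^{tA} as shown above.

e^{tA} = [[(1 - 2*t)*e^{-5*t}, t*e^{-5*t}, t*(t - 8)*e^{-5*t}/2], [-4*t*e^{-5*t}, (2*t + 1)*e^{-5*t}, t*(t - 7)*e^{-5*t}], [0, 0, e^{-5*t}]]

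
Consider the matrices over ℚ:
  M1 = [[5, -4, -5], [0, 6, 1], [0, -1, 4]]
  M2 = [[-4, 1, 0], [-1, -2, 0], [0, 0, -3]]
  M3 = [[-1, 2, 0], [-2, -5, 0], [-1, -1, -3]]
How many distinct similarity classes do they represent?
Characteristic polynomials: χ_{M1} = (x - 5)^3, χ_{M2} = (x + 3)^3, χ_{M3} = (x + 3)^3.

{M1}: invariant factors (x - 5)^3.

{M2, M3}: invariant factors x + 3, (x + 3)^2.

Matrices are similar if and only if their invariant-factor lists agree; the partition into similarity classes is {M1}, {M2, M3}.

2 classes: {M1}, {M2, M3}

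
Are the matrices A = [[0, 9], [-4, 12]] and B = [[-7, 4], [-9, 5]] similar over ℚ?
trace(A) = 12 but trace(B) = -2. The trace is a similarity invariant, so A and B are not similar.

No.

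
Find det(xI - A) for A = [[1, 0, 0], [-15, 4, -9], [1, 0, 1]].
χ_A(x) = (x - 4)(x - 1)^2

xI - A = [[x - 1, 0, 0], [15, x - 4, 9], [-1, 0, x - 1]].

Expanding det(xI - A) along the first row:
det(xI - A) = + (x - 1)·det([[x - 4, 9], [0, x - 1]]) - (0)·det([[15, 9], [-1, x - 1]]) + (0)·det([[15, x - 4], [-1, 0]]).

Evaluating gives χ_A(x) = x^3 - 6x^2 + 9x - 4 = (x - 4)(x - 1)^2.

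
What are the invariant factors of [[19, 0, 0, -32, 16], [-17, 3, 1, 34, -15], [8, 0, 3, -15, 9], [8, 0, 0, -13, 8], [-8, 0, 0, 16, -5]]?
x - 3, (x - 3)^3(x + 5)

The Jordan structure of A has elementary divisors (x + 5), (x - 3)^3, (x - 3). Arranging the block sizes at each eigenvalue in decreasing order and taking row products gives the invariant factors.

Invariant factors (smallest first, each dividing the next): x - 3, (x - 3)^3(x + 5).

Check: the last factor (x - 3)^3(x + 5) is the minimal polynomial, and the product (x - 3)^4(x + 5) is the characteristic polynomial.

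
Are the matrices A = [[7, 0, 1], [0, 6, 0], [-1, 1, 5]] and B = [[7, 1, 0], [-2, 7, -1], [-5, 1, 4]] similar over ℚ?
Two matrices over a field are similar if and only if they have the same invariant factors.

Both A and B have characteristic polynomial (x - 6)^3 and minimal polynomial (x - 6)^3. Computing further, both have invariant factors (x - 6)^3. Hence A and B are similar.

Yes.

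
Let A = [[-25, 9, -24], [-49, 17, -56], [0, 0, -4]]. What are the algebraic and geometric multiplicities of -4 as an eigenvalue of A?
The characteristic polynomial is (x + 4)^3, so the factor x + 4 appears with exponent 3: the algebraic multiplicity is 3.

rank(A + 4I) = 1, so the eigenspace has dimension 3 - 1 = 2: the geometric multiplicity is 2.

Since 2 < 3, A is not diagonalizable.

algebraic multiplicity 3, geometric multiplicity 2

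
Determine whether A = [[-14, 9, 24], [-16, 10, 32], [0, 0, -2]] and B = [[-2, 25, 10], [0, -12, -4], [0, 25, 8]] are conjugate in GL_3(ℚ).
Two matrices over a field are similar if and only if they have the same invariant factors.

Both A and B have characteristic polynomial (x + 2)^3 and minimal polynomial (x + 2)^2. Computing further, both have invariant factors x + 2, (x + 2)^2. Hence A and B are similar.

Yes.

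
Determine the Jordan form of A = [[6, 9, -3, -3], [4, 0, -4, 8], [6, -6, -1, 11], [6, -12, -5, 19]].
J = [[6, 1, 0, 0], [0, 6, 0, 0], [0, 0, 6, 1], [0, 0, 0, 6]]

The characteristic polynomial is det(xI - A) = (x - 6)^4, so the eigenvalues are 6 (algebraic multiplicity 4).

For λ = 6: rank(A - 6I) = 2, rank((A - 6I)^2) = 0. The eigenspace has dimension 4 - 2 = 2, so there are 2 Jordan blocks; the rank sequence gives block sizes [2, 2].

Assembling the blocks gives the Jordan form J above.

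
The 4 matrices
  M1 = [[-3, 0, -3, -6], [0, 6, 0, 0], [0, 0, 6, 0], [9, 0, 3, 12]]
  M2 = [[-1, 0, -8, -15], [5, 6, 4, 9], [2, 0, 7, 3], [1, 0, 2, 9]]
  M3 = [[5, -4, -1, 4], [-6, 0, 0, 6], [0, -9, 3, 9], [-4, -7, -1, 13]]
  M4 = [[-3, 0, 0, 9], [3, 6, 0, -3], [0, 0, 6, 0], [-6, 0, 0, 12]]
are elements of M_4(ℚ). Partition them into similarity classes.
Characteristic polynomials: χ_{M1} = (x - 6)^3(x - 3), χ_{M2} = (x - 6)^3(x - 3), χ_{M3} = (x - 6)^3(x - 3), χ_{M4} = (x - 6)^3(x - 3).

{M1, M4}: invariant factors x - 6, x - 6, (x - 6)(x - 3).

{M2, M3}: invariant factors x - 6, (x - 6)^2(x - 3).

Matrices are similar if and only if their invariant-factor lists agree; the partition into similarity classes is {M1, M4}, {M2, M3}.

2 classes: {M1, M4}, {M2, M3}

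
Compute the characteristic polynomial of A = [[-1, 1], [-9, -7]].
xI - A = [[x + 1, -1], [9, x + 7]].

Expanding det(xI - A) along the first row:
det(xI - A) = + (x + 1)·det([[x + 7]]) - (-1)·det([[9]]).

Evaluating gives χ_A(x) = x^2 + 8x + 16 = (x + 4)^2.

χ_A(x) = (x + 4)^2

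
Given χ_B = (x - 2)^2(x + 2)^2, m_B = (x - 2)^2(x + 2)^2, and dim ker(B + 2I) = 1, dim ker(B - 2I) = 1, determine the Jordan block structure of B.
Jordan blocks: (-2, 2), (2, 2)

λ = -2: algebraic multiplicity 2 (exponent in χ_B), largest block size 2 (exponent in m_B), 1 block (geometric multiplicity). This forces block sizes [2].
λ = 2: algebraic multiplicity 2 (exponent in χ_B), largest block size 2 (exponent in m_B), 1 block (geometric multiplicity). This forces block sizes [2].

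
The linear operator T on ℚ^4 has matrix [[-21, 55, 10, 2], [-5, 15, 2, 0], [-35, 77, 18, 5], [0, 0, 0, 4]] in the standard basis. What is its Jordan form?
J = [[4, 1, 0, 0], [0, 4, 0, 0], [0, 0, 4, 1], [0, 0, 0, 4]]

The characteristic polynomial is det(xI - A) = (x - 4)^4, so the eigenvalues are 4 (algebraic multiplicity 4).

For λ = 4: rank(A - 4I) = 2, rank((A - 4I)^2) = 0. The eigenspace has dimension 4 - 2 = 2, so there are 2 Jordan blocks; the rank sequence gives block sizes [2, 2].

Assembling the blocks gives the Jordan form J above.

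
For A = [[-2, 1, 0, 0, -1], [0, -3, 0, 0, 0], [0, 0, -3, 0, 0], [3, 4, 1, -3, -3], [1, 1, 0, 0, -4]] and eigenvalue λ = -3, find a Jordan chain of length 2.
v_1 = [[-4, 4, 0, 2, 1]]^T, v_2 = [[-1, 0, 0, 1, -1]]^T

We seek v_1 ∈ ker((A + 3I)^2) \ ker(A + 3I), then set v_{i+1} = (A + 3I) v_i.

One such chain is v_1 = [[-4, 4, 0, 2, 1]]^T, v_2 = [[-1, 0, 0, 1, -1]]^T. Check: (A + 3I) v_2 = [[0, 0, 0, 0, 0]]^T = 0.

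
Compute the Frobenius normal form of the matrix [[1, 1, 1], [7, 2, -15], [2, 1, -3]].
The invariant factors of A (the non-unit diagonal entries of the Smith normal form of xI - A over ℚ[x]) are x^3 - x - 3, each dividing the next. The characteristic polynomial is their product, x^3 - x - 3.

The rational canonical form is the block-diagonal matrix of companion matrices C(f_i):
R = [[0, 0, 3], [1, 0, 1], [0, 1, 0]].

Note the characteristic polynomial does not split into linear factors over ℚ, so A has no Jordan form over ℚ; the rational canonical form exists over any field.

R = [[0, 0, 3], [1, 0, 1], [0, 1, 0]]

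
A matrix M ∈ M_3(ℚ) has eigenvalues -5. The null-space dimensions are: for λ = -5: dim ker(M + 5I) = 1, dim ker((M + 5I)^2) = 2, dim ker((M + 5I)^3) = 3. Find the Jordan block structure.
λ = -5: successive nullity increments [1, 1, 1] count blocks of size ≥ k; block sizes are [3].

Jordan blocks: (-5, 3)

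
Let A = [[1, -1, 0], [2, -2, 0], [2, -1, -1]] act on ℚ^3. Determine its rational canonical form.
The invariant factors of A (the non-unit diagonal entries of the Smith normal form of xI - A over ℚ[x]) are x + 1, x(x + 1), each dividing the next. The characteristic polynomial is their product, x(x + 1)^2.

The rational canonical form is the block-diagonal matrix of companion matrices C(f_i):
R = [[-1, 0, 0], [0, 0, 0], [0, 1, -1]].

R = [[-1, 0, 0], [0, 0, 0], [0, 1, -1]]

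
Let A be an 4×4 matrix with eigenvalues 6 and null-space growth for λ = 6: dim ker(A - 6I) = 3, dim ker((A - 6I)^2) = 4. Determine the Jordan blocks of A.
λ = 6: successive nullity increments [3, 1] count blocks of size ≥ k; block sizes are [2, 1, 1].

Jordan blocks: (6, 2), (6, 1), (6, 1)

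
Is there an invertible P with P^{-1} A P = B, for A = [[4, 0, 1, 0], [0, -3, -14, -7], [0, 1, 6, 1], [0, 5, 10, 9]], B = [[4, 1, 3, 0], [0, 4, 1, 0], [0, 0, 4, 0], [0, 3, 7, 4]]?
Yes.

Two matrices over a field are similar if and only if they have the same invariant factors.

Both A and B have characteristic polynomial (x - 4)^4 and minimal polynomial (x - 4)^3. Computing further, both have invariant factors x - 4, (x - 4)^3. Hence A and B are similar.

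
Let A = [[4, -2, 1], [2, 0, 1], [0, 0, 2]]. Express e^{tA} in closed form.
e^{tA} = [[(2*t + 1)*e^{2*t}, -2*t*e^{2*t}, t*e^{2*t}], [2*t*e^{2*t}, (1 - 2*t)*e^{2*t}, t*e^{2*t}], [0, 0, e^{2*t}]]

A has Jordan form J = [[2, 1, 0], [0, 2, 0], [0, 0, 2]] with A = PJP^{-1}, so e^{tA} = P e^{tJ} P^{-1}.

For a Jordan block J_k(λ), e^{tJ_k(λ)} = e^{λt} · (I + tN + t^2 N^2/2! + ... + t^{k-1} N^{k-1}/(k-1)!) where N is the nilpotent superdiagonal part.

Assembling the blocks and conjugating back gives the entries of e^{tA} as shown above.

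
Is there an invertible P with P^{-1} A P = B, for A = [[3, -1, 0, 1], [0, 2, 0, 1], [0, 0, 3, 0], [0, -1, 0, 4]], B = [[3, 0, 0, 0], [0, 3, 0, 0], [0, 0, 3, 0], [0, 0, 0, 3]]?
No.

Both have characteristic polynomial (x - 3)^4, but the minimal polynomial of A is (x - 3)^2 while the minimal polynomial of B is x - 3. The minimal polynomial is a similarity invariant, so A and B are not similar.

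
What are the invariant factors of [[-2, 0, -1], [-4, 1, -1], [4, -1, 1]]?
x^3

The Jordan structure of A has elementary divisors x^3. Arranging the block sizes at each eigenvalue in decreasing order and taking row products gives the invariant factors.

Invariant factors (smallest first, each dividing the next): x^3.

Check: the last factor x^3 is the minimal polynomial, and the product x^3 is the characteristic polynomial.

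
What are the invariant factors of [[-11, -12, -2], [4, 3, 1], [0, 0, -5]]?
(x + 3)(x + 5)^2

The Jordan structure of A has elementary divisors (x + 5)^2, (x + 3). Arranging the block sizes at each eigenvalue in decreasing order and taking row products gives the invariant factors.

Invariant factors (smallest first, each dividing the next): (x + 3)(x + 5)^2.

Check: the last factor (x + 3)(x + 5)^2 is the minimal polynomial, and the product (x + 3)(x + 5)^2 is the characteristic polynomial.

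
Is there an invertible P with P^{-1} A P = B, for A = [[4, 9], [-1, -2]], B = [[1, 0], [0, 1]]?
Both have characteristic polynomial (x - 1)^2, but the minimal polynomial of A is (x - 1)^2 while the minimal polynomial of B is x - 1. The minimal polynomial is a similarity invariant, so A and B are not similar.

No.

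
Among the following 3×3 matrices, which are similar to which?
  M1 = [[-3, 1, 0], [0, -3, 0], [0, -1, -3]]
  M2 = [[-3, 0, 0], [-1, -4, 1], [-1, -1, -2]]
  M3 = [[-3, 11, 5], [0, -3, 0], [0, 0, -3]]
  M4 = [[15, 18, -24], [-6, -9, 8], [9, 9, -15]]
1 class: {M1, M2, M3, M4}

Characteristic polynomials: χ_{M1} = (x + 3)^3, χ_{M2} = (x + 3)^3, χ_{M3} = (x + 3)^3, χ_{M4} = (x + 3)^3.

{M1, M2, M3, M4}: invariant factors x + 3, (x + 3)^2.

Matrices are similar if and only if their invariant-factor lists agree; the partition into similarity classes is {M1, M2, M3, M4}.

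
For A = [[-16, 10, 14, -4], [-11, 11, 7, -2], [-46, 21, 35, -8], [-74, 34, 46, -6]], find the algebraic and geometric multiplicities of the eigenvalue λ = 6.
algebraic multiplicity 4, geometric multiplicity 2

The characteristic polynomial is (x - 6)^4, so the factor x - 6 appears with exponent 4: the algebraic multiplicity is 4.

rank(A - 6I) = 2, so the eigenspace has dimension 4 - 2 = 2: the geometric multiplicity is 2.

Since 2 < 4, A is not diagonalizable.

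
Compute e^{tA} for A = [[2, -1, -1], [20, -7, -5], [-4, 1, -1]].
A has Jordan form J = [[-2, 1, 0], [0, -2, 0], [0, 0, -2]] with A = PJP^{-1}, so e^{tA} = P e^{tJ} P^{-1}.

For a Jordan block J_k(λ), e^{tJ_k(λ)} = e^{λt} · (I + tN + t^2 N^2/2! + ... + t^{k-1} N^{k-1}/(k-1)!) where N is the nilpotent superdiagonal part.

Assembling the blocks and conjugating back gives the entries of e^{tA} as shown above.

e^{tA} = [[(4*t + 1)*e^{-2*t}, -t*e^{-2*t}, -t*e^{-2*t}], [20*t*e^{-2*t}, (1 - 5*t)*e^{-2*t}, -5*t*e^{-2*t}], [-4*t*e^{-2*t}, t*e^{-2*t}, (t + 1)*e^{-2*t}]]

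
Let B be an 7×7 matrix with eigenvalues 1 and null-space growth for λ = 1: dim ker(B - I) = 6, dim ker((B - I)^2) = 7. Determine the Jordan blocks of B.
λ = 1: successive nullity increments [6, 1] count blocks of size ≥ k; block sizes are [2, 1, 1, 1, 1, 1].

Jordan blocks: (1, 2), (1, 1), (1, 1), (1, 1), (1, 1), (1, 1)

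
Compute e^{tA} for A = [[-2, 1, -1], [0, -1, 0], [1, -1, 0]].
e^{tA} = [[(1 - t)*e^{-t}, t*e^{-t}, -t*e^{-t}], [0, e^{-t}, 0], [t*e^{-t}, -t*e^{-t}, (t + 1)*e^{-t}]]

A has Jordan form J = [[-1, 1, 0], [0, -1, 0], [0, 0, -1]] with A = PJP^{-1}, so e^{tA} = P e^{tJ} P^{-1}.

For a Jordan block J_k(λ), e^{tJ_k(λ)} = e^{λt} · (I + tN + t^2 N^2/2! + ... + t^{k-1} N^{k-1}/(k-1)!) where N is the nilpotent superdiagonal part.

Assembling the blocks and conjugating back gives the entries of e^{tA} as shown above.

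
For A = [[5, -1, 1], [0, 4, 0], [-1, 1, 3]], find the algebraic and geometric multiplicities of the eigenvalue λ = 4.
The characteristic polynomial is (x - 4)^3, so the factor x - 4 appears with exponent 3: the algebraic multiplicity is 3.

rank(A - 4I) = 1, so the eigenspace has dimension 3 - 1 = 2: the geometric multiplicity is 2.

Since 2 < 3, A is not diagonalizable.

algebraic multiplicity 3, geometric multiplicity 2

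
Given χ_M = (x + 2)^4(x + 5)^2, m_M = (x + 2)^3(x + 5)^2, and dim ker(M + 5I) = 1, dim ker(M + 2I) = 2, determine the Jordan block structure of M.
Jordan blocks: (-5, 2), (-2, 3), (-2, 1)

λ = -5: algebraic multiplicity 2 (exponent in χ_M), largest block size 2 (exponent in m_M), 1 block (geometric multiplicity). This forces block sizes [2].
λ = -2: algebraic multiplicity 4 (exponent in χ_M), largest block size 3 (exponent in m_M), 2 blocks (geometric multiplicity). These force block sizes [3, 1].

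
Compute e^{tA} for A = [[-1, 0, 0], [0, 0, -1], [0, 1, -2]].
A has Jordan form J = [[-1, 1, 0], [0, -1, 0], [0, 0, -1]] with A = PJP^{-1}, so e^{tA} = P e^{tJ} P^{-1}.

For a Jordan block J_k(λ), e^{tJ_k(λ)} = e^{λt} · (I + tN + t^2 N^2/2! + ... + t^{k-1} N^{k-1}/(k-1)!) where N is the nilpotent superdiagonal part.

Assembling the blocks and conjugating back gives the entries of e^{tA} as shown above.

e^{tA} = [[e^{-t}, 0, 0], [0, (t + 1)*e^{-t}, -t*e^{-t}], [0, t*e^{-t}, (1 - t)*e^{-t}]]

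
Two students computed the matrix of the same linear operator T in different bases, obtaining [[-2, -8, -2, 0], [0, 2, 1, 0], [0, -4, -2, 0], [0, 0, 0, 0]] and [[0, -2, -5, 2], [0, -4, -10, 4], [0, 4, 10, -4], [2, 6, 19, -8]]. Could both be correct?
Two matrices over a field are similar if and only if they have the same invariant factors.

Both A and B have characteristic polynomial x^3(x + 2) and minimal polynomial x^2(x + 2). Computing further, both have invariant factors x, x^2(x + 2). Hence A and B are similar.

Yes.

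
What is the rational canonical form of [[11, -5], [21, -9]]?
The invariant factors of A (the non-unit diagonal entries of the Smith normal form of xI - A over ℚ[x]) are x^2 - 2x + 6, each dividing the next. The characteristic polynomial is their product, x^2 - 2x + 6.

The rational canonical form is the block-diagonal matrix of companion matrices C(f_i):
R = [[0, -6], [1, 2]].

Note the characteristic polynomial does not split into linear factors over ℚ, so A has no Jordan form over ℚ; the rational canonical form exists over any field.

R = [[0, -6], [1, 2]]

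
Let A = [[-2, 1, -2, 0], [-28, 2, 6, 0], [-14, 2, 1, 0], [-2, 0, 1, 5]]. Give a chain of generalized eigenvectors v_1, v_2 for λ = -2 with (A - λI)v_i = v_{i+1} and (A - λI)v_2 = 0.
v_1 = [[0, 1, 0, 0]]^T, v_2 = [[1, 4, 2, 0]]^T

We seek v_1 ∈ ker((A + 2I)^2) \ ker(A + 2I), then set v_{i+1} = (A + 2I) v_i.

One such chain is v_1 = [[0, 1, 0, 0]]^T, v_2 = [[1, 4, 2, 0]]^T. Check: (A + 2I) v_2 = [[0, 0, 0, 0]]^T = 0.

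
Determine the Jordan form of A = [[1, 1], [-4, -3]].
J = [[-1, 1], [0, -1]]

The characteristic polynomial is det(xI - A) = (x + 1)^2, so the eigenvalues are -1 (algebraic multiplicity 2).

For λ = -1: rank(A + I) = 1, rank((A + I)^2) = 0. The eigenspace has dimension 2 - 1 = 1, so there is 1 Jordan block; the rank sequence gives block sizes [2].

Assembling the blocks gives the Jordan form J above.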